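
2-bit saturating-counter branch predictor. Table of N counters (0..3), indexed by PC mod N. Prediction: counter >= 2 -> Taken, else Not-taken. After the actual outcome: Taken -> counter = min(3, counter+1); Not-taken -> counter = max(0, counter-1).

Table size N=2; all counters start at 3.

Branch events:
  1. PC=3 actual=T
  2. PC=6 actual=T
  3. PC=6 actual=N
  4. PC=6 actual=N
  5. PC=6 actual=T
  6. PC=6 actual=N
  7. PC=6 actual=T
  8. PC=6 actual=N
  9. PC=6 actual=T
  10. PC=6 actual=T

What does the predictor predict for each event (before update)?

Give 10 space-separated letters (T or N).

Ev 1: PC=3 idx=1 pred=T actual=T -> ctr[1]=3
Ev 2: PC=6 idx=0 pred=T actual=T -> ctr[0]=3
Ev 3: PC=6 idx=0 pred=T actual=N -> ctr[0]=2
Ev 4: PC=6 idx=0 pred=T actual=N -> ctr[0]=1
Ev 5: PC=6 idx=0 pred=N actual=T -> ctr[0]=2
Ev 6: PC=6 idx=0 pred=T actual=N -> ctr[0]=1
Ev 7: PC=6 idx=0 pred=N actual=T -> ctr[0]=2
Ev 8: PC=6 idx=0 pred=T actual=N -> ctr[0]=1
Ev 9: PC=6 idx=0 pred=N actual=T -> ctr[0]=2
Ev 10: PC=6 idx=0 pred=T actual=T -> ctr[0]=3

Answer: T T T T N T N T N T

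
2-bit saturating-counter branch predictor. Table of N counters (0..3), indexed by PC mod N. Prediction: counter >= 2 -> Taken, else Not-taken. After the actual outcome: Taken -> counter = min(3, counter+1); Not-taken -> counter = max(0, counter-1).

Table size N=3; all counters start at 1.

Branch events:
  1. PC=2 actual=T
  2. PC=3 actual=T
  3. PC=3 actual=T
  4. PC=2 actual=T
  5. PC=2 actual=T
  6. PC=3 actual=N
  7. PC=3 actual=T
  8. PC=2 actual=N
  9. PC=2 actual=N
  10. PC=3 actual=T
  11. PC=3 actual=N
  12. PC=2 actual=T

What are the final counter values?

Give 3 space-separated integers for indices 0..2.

Answer: 2 1 2

Derivation:
Ev 1: PC=2 idx=2 pred=N actual=T -> ctr[2]=2
Ev 2: PC=3 idx=0 pred=N actual=T -> ctr[0]=2
Ev 3: PC=3 idx=0 pred=T actual=T -> ctr[0]=3
Ev 4: PC=2 idx=2 pred=T actual=T -> ctr[2]=3
Ev 5: PC=2 idx=2 pred=T actual=T -> ctr[2]=3
Ev 6: PC=3 idx=0 pred=T actual=N -> ctr[0]=2
Ev 7: PC=3 idx=0 pred=T actual=T -> ctr[0]=3
Ev 8: PC=2 idx=2 pred=T actual=N -> ctr[2]=2
Ev 9: PC=2 idx=2 pred=T actual=N -> ctr[2]=1
Ev 10: PC=3 idx=0 pred=T actual=T -> ctr[0]=3
Ev 11: PC=3 idx=0 pred=T actual=N -> ctr[0]=2
Ev 12: PC=2 idx=2 pred=N actual=T -> ctr[2]=2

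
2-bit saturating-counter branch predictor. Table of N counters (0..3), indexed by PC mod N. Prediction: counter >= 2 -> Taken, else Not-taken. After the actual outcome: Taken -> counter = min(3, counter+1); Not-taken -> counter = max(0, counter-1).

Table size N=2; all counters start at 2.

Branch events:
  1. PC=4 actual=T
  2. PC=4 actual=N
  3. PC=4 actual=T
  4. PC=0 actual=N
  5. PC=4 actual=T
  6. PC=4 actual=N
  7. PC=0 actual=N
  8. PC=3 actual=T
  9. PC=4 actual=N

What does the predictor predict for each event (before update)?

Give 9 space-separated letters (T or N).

Ev 1: PC=4 idx=0 pred=T actual=T -> ctr[0]=3
Ev 2: PC=4 idx=0 pred=T actual=N -> ctr[0]=2
Ev 3: PC=4 idx=0 pred=T actual=T -> ctr[0]=3
Ev 4: PC=0 idx=0 pred=T actual=N -> ctr[0]=2
Ev 5: PC=4 idx=0 pred=T actual=T -> ctr[0]=3
Ev 6: PC=4 idx=0 pred=T actual=N -> ctr[0]=2
Ev 7: PC=0 idx=0 pred=T actual=N -> ctr[0]=1
Ev 8: PC=3 idx=1 pred=T actual=T -> ctr[1]=3
Ev 9: PC=4 idx=0 pred=N actual=N -> ctr[0]=0

Answer: T T T T T T T T N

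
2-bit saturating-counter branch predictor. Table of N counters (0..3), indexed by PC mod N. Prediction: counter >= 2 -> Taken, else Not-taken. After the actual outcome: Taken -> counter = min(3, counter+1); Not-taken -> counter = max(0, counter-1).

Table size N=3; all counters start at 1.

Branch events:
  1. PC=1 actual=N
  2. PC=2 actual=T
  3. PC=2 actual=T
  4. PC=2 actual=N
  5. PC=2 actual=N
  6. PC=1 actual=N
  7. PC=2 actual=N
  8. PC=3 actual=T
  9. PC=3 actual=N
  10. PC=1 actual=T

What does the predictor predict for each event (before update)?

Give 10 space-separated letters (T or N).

Ev 1: PC=1 idx=1 pred=N actual=N -> ctr[1]=0
Ev 2: PC=2 idx=2 pred=N actual=T -> ctr[2]=2
Ev 3: PC=2 idx=2 pred=T actual=T -> ctr[2]=3
Ev 4: PC=2 idx=2 pred=T actual=N -> ctr[2]=2
Ev 5: PC=2 idx=2 pred=T actual=N -> ctr[2]=1
Ev 6: PC=1 idx=1 pred=N actual=N -> ctr[1]=0
Ev 7: PC=2 idx=2 pred=N actual=N -> ctr[2]=0
Ev 8: PC=3 idx=0 pred=N actual=T -> ctr[0]=2
Ev 9: PC=3 idx=0 pred=T actual=N -> ctr[0]=1
Ev 10: PC=1 idx=1 pred=N actual=T -> ctr[1]=1

Answer: N N T T T N N N T N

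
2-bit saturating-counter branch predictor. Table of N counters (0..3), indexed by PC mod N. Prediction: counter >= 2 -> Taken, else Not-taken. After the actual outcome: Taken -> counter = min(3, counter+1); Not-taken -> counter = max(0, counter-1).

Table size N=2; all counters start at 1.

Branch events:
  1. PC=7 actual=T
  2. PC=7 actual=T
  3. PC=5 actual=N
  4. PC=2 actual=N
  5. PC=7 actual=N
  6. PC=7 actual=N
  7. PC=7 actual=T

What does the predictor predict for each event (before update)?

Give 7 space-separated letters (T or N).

Ev 1: PC=7 idx=1 pred=N actual=T -> ctr[1]=2
Ev 2: PC=7 idx=1 pred=T actual=T -> ctr[1]=3
Ev 3: PC=5 idx=1 pred=T actual=N -> ctr[1]=2
Ev 4: PC=2 idx=0 pred=N actual=N -> ctr[0]=0
Ev 5: PC=7 idx=1 pred=T actual=N -> ctr[1]=1
Ev 6: PC=7 idx=1 pred=N actual=N -> ctr[1]=0
Ev 7: PC=7 idx=1 pred=N actual=T -> ctr[1]=1

Answer: N T T N T N N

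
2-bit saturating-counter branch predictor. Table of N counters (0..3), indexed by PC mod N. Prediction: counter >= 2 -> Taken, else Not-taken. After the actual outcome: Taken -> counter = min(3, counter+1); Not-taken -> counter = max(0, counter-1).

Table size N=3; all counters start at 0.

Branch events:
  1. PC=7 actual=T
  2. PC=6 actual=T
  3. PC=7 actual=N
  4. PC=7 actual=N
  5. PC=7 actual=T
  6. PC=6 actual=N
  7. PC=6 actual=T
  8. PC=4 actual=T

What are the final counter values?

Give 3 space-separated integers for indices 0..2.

Answer: 1 2 0

Derivation:
Ev 1: PC=7 idx=1 pred=N actual=T -> ctr[1]=1
Ev 2: PC=6 idx=0 pred=N actual=T -> ctr[0]=1
Ev 3: PC=7 idx=1 pred=N actual=N -> ctr[1]=0
Ev 4: PC=7 idx=1 pred=N actual=N -> ctr[1]=0
Ev 5: PC=7 idx=1 pred=N actual=T -> ctr[1]=1
Ev 6: PC=6 idx=0 pred=N actual=N -> ctr[0]=0
Ev 7: PC=6 idx=0 pred=N actual=T -> ctr[0]=1
Ev 8: PC=4 idx=1 pred=N actual=T -> ctr[1]=2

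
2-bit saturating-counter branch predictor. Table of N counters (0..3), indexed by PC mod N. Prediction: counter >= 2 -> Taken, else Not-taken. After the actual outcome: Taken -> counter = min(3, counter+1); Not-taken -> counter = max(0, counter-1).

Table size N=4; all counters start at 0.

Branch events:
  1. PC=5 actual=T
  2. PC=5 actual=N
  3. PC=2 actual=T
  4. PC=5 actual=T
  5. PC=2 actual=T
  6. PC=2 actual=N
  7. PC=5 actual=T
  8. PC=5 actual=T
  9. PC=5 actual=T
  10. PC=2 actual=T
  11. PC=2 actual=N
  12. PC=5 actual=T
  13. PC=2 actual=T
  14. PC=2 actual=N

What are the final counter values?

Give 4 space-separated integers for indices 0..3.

Answer: 0 3 1 0

Derivation:
Ev 1: PC=5 idx=1 pred=N actual=T -> ctr[1]=1
Ev 2: PC=5 idx=1 pred=N actual=N -> ctr[1]=0
Ev 3: PC=2 idx=2 pred=N actual=T -> ctr[2]=1
Ev 4: PC=5 idx=1 pred=N actual=T -> ctr[1]=1
Ev 5: PC=2 idx=2 pred=N actual=T -> ctr[2]=2
Ev 6: PC=2 idx=2 pred=T actual=N -> ctr[2]=1
Ev 7: PC=5 idx=1 pred=N actual=T -> ctr[1]=2
Ev 8: PC=5 idx=1 pred=T actual=T -> ctr[1]=3
Ev 9: PC=5 idx=1 pred=T actual=T -> ctr[1]=3
Ev 10: PC=2 idx=2 pred=N actual=T -> ctr[2]=2
Ev 11: PC=2 idx=2 pred=T actual=N -> ctr[2]=1
Ev 12: PC=5 idx=1 pred=T actual=T -> ctr[1]=3
Ev 13: PC=2 idx=2 pred=N actual=T -> ctr[2]=2
Ev 14: PC=2 idx=2 pred=T actual=N -> ctr[2]=1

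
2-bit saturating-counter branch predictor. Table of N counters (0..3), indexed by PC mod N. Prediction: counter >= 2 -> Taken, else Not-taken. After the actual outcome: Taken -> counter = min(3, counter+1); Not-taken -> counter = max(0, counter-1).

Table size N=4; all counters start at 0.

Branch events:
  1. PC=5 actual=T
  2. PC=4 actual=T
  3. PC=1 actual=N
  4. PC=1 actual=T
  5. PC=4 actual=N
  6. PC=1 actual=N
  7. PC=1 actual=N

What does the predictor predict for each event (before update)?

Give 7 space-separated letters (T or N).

Answer: N N N N N N N

Derivation:
Ev 1: PC=5 idx=1 pred=N actual=T -> ctr[1]=1
Ev 2: PC=4 idx=0 pred=N actual=T -> ctr[0]=1
Ev 3: PC=1 idx=1 pred=N actual=N -> ctr[1]=0
Ev 4: PC=1 idx=1 pred=N actual=T -> ctr[1]=1
Ev 5: PC=4 idx=0 pred=N actual=N -> ctr[0]=0
Ev 6: PC=1 idx=1 pred=N actual=N -> ctr[1]=0
Ev 7: PC=1 idx=1 pred=N actual=N -> ctr[1]=0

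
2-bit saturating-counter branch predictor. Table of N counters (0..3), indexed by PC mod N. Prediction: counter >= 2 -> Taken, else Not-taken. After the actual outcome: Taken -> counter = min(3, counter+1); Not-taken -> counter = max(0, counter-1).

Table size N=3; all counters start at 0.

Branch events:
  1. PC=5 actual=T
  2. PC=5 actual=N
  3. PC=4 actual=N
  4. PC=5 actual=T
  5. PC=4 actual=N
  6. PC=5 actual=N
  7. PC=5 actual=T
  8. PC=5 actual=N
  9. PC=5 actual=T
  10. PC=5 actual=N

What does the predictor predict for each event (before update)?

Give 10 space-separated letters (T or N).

Ev 1: PC=5 idx=2 pred=N actual=T -> ctr[2]=1
Ev 2: PC=5 idx=2 pred=N actual=N -> ctr[2]=0
Ev 3: PC=4 idx=1 pred=N actual=N -> ctr[1]=0
Ev 4: PC=5 idx=2 pred=N actual=T -> ctr[2]=1
Ev 5: PC=4 idx=1 pred=N actual=N -> ctr[1]=0
Ev 6: PC=5 idx=2 pred=N actual=N -> ctr[2]=0
Ev 7: PC=5 idx=2 pred=N actual=T -> ctr[2]=1
Ev 8: PC=5 idx=2 pred=N actual=N -> ctr[2]=0
Ev 9: PC=5 idx=2 pred=N actual=T -> ctr[2]=1
Ev 10: PC=5 idx=2 pred=N actual=N -> ctr[2]=0

Answer: N N N N N N N N N N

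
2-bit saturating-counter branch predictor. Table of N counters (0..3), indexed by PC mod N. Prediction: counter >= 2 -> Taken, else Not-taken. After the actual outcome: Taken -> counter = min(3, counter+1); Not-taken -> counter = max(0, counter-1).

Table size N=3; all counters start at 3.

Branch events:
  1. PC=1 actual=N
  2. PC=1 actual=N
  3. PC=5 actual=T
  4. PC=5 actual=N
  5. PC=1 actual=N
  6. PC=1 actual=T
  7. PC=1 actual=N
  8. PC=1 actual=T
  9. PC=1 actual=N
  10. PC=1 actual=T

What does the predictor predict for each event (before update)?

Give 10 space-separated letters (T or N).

Ev 1: PC=1 idx=1 pred=T actual=N -> ctr[1]=2
Ev 2: PC=1 idx=1 pred=T actual=N -> ctr[1]=1
Ev 3: PC=5 idx=2 pred=T actual=T -> ctr[2]=3
Ev 4: PC=5 idx=2 pred=T actual=N -> ctr[2]=2
Ev 5: PC=1 idx=1 pred=N actual=N -> ctr[1]=0
Ev 6: PC=1 idx=1 pred=N actual=T -> ctr[1]=1
Ev 7: PC=1 idx=1 pred=N actual=N -> ctr[1]=0
Ev 8: PC=1 idx=1 pred=N actual=T -> ctr[1]=1
Ev 9: PC=1 idx=1 pred=N actual=N -> ctr[1]=0
Ev 10: PC=1 idx=1 pred=N actual=T -> ctr[1]=1

Answer: T T T T N N N N N N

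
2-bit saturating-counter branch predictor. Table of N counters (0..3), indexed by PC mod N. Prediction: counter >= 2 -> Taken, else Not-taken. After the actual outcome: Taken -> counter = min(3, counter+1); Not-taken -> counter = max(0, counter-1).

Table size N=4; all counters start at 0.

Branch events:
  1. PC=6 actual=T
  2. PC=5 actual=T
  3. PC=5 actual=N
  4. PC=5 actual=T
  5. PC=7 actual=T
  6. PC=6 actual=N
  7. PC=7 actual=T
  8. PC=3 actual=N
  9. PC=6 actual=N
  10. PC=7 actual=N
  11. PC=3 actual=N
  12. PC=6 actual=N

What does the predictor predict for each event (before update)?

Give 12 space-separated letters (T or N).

Ev 1: PC=6 idx=2 pred=N actual=T -> ctr[2]=1
Ev 2: PC=5 idx=1 pred=N actual=T -> ctr[1]=1
Ev 3: PC=5 idx=1 pred=N actual=N -> ctr[1]=0
Ev 4: PC=5 idx=1 pred=N actual=T -> ctr[1]=1
Ev 5: PC=7 idx=3 pred=N actual=T -> ctr[3]=1
Ev 6: PC=6 idx=2 pred=N actual=N -> ctr[2]=0
Ev 7: PC=7 idx=3 pred=N actual=T -> ctr[3]=2
Ev 8: PC=3 idx=3 pred=T actual=N -> ctr[3]=1
Ev 9: PC=6 idx=2 pred=N actual=N -> ctr[2]=0
Ev 10: PC=7 idx=3 pred=N actual=N -> ctr[3]=0
Ev 11: PC=3 idx=3 pred=N actual=N -> ctr[3]=0
Ev 12: PC=6 idx=2 pred=N actual=N -> ctr[2]=0

Answer: N N N N N N N T N N N N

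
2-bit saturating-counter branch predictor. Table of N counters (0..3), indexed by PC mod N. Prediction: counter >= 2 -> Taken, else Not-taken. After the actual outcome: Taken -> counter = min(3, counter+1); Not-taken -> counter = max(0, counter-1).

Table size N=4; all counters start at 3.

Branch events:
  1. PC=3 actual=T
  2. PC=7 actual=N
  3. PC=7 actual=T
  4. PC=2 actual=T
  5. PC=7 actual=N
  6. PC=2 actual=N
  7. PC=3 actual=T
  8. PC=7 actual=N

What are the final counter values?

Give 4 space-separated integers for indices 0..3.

Answer: 3 3 2 2

Derivation:
Ev 1: PC=3 idx=3 pred=T actual=T -> ctr[3]=3
Ev 2: PC=7 idx=3 pred=T actual=N -> ctr[3]=2
Ev 3: PC=7 idx=3 pred=T actual=T -> ctr[3]=3
Ev 4: PC=2 idx=2 pred=T actual=T -> ctr[2]=3
Ev 5: PC=7 idx=3 pred=T actual=N -> ctr[3]=2
Ev 6: PC=2 idx=2 pred=T actual=N -> ctr[2]=2
Ev 7: PC=3 idx=3 pred=T actual=T -> ctr[3]=3
Ev 8: PC=7 idx=3 pred=T actual=N -> ctr[3]=2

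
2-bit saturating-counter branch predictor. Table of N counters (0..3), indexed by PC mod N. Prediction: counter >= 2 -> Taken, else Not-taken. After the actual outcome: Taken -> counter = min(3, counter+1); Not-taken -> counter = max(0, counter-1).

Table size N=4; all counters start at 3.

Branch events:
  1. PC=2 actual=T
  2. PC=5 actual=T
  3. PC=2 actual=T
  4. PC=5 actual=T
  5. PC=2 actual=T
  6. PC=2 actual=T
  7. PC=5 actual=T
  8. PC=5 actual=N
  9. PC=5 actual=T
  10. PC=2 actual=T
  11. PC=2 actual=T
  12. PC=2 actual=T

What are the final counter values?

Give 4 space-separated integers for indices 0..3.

Answer: 3 3 3 3

Derivation:
Ev 1: PC=2 idx=2 pred=T actual=T -> ctr[2]=3
Ev 2: PC=5 idx=1 pred=T actual=T -> ctr[1]=3
Ev 3: PC=2 idx=2 pred=T actual=T -> ctr[2]=3
Ev 4: PC=5 idx=1 pred=T actual=T -> ctr[1]=3
Ev 5: PC=2 idx=2 pred=T actual=T -> ctr[2]=3
Ev 6: PC=2 idx=2 pred=T actual=T -> ctr[2]=3
Ev 7: PC=5 idx=1 pred=T actual=T -> ctr[1]=3
Ev 8: PC=5 idx=1 pred=T actual=N -> ctr[1]=2
Ev 9: PC=5 idx=1 pred=T actual=T -> ctr[1]=3
Ev 10: PC=2 idx=2 pred=T actual=T -> ctr[2]=3
Ev 11: PC=2 idx=2 pred=T actual=T -> ctr[2]=3
Ev 12: PC=2 idx=2 pred=T actual=T -> ctr[2]=3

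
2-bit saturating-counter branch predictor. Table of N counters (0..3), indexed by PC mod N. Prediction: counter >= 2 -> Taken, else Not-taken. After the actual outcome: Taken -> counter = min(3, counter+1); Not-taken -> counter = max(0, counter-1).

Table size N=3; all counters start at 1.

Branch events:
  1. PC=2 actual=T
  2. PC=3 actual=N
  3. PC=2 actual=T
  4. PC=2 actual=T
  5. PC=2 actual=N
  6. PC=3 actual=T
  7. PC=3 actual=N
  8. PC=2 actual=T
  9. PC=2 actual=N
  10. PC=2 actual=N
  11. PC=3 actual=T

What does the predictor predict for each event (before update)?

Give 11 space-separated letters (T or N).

Ev 1: PC=2 idx=2 pred=N actual=T -> ctr[2]=2
Ev 2: PC=3 idx=0 pred=N actual=N -> ctr[0]=0
Ev 3: PC=2 idx=2 pred=T actual=T -> ctr[2]=3
Ev 4: PC=2 idx=2 pred=T actual=T -> ctr[2]=3
Ev 5: PC=2 idx=2 pred=T actual=N -> ctr[2]=2
Ev 6: PC=3 idx=0 pred=N actual=T -> ctr[0]=1
Ev 7: PC=3 idx=0 pred=N actual=N -> ctr[0]=0
Ev 8: PC=2 idx=2 pred=T actual=T -> ctr[2]=3
Ev 9: PC=2 idx=2 pred=T actual=N -> ctr[2]=2
Ev 10: PC=2 idx=2 pred=T actual=N -> ctr[2]=1
Ev 11: PC=3 idx=0 pred=N actual=T -> ctr[0]=1

Answer: N N T T T N N T T T N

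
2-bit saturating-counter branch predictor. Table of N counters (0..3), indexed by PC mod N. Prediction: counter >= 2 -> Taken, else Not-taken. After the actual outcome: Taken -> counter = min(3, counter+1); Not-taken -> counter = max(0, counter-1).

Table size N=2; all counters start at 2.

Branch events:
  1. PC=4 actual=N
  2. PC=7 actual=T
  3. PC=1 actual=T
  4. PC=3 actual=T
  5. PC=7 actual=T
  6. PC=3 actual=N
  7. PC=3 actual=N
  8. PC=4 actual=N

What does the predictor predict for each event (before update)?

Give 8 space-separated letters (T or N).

Ev 1: PC=4 idx=0 pred=T actual=N -> ctr[0]=1
Ev 2: PC=7 idx=1 pred=T actual=T -> ctr[1]=3
Ev 3: PC=1 idx=1 pred=T actual=T -> ctr[1]=3
Ev 4: PC=3 idx=1 pred=T actual=T -> ctr[1]=3
Ev 5: PC=7 idx=1 pred=T actual=T -> ctr[1]=3
Ev 6: PC=3 idx=1 pred=T actual=N -> ctr[1]=2
Ev 7: PC=3 idx=1 pred=T actual=N -> ctr[1]=1
Ev 8: PC=4 idx=0 pred=N actual=N -> ctr[0]=0

Answer: T T T T T T T N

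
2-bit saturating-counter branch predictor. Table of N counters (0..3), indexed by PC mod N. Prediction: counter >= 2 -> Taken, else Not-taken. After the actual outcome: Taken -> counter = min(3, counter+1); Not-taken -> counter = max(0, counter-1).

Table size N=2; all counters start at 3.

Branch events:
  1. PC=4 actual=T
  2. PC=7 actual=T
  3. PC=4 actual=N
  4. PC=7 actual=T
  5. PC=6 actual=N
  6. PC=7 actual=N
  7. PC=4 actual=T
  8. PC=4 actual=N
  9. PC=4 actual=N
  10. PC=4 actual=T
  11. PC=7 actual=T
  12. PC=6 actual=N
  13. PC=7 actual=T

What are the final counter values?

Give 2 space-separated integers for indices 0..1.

Answer: 0 3

Derivation:
Ev 1: PC=4 idx=0 pred=T actual=T -> ctr[0]=3
Ev 2: PC=7 idx=1 pred=T actual=T -> ctr[1]=3
Ev 3: PC=4 idx=0 pred=T actual=N -> ctr[0]=2
Ev 4: PC=7 idx=1 pred=T actual=T -> ctr[1]=3
Ev 5: PC=6 idx=0 pred=T actual=N -> ctr[0]=1
Ev 6: PC=7 idx=1 pred=T actual=N -> ctr[1]=2
Ev 7: PC=4 idx=0 pred=N actual=T -> ctr[0]=2
Ev 8: PC=4 idx=0 pred=T actual=N -> ctr[0]=1
Ev 9: PC=4 idx=0 pred=N actual=N -> ctr[0]=0
Ev 10: PC=4 idx=0 pred=N actual=T -> ctr[0]=1
Ev 11: PC=7 idx=1 pred=T actual=T -> ctr[1]=3
Ev 12: PC=6 idx=0 pred=N actual=N -> ctr[0]=0
Ev 13: PC=7 idx=1 pred=T actual=T -> ctr[1]=3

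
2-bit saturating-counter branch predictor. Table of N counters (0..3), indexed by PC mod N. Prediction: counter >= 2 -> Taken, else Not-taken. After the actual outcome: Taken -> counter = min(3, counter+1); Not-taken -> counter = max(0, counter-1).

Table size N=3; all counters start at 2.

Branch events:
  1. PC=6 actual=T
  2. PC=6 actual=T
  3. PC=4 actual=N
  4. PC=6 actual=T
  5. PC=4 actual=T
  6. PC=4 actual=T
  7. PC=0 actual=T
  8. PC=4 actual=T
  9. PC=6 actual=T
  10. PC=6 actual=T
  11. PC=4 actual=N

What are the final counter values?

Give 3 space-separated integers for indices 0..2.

Answer: 3 2 2

Derivation:
Ev 1: PC=6 idx=0 pred=T actual=T -> ctr[0]=3
Ev 2: PC=6 idx=0 pred=T actual=T -> ctr[0]=3
Ev 3: PC=4 idx=1 pred=T actual=N -> ctr[1]=1
Ev 4: PC=6 idx=0 pred=T actual=T -> ctr[0]=3
Ev 5: PC=4 idx=1 pred=N actual=T -> ctr[1]=2
Ev 6: PC=4 idx=1 pred=T actual=T -> ctr[1]=3
Ev 7: PC=0 idx=0 pred=T actual=T -> ctr[0]=3
Ev 8: PC=4 idx=1 pred=T actual=T -> ctr[1]=3
Ev 9: PC=6 idx=0 pred=T actual=T -> ctr[0]=3
Ev 10: PC=6 idx=0 pred=T actual=T -> ctr[0]=3
Ev 11: PC=4 idx=1 pred=T actual=N -> ctr[1]=2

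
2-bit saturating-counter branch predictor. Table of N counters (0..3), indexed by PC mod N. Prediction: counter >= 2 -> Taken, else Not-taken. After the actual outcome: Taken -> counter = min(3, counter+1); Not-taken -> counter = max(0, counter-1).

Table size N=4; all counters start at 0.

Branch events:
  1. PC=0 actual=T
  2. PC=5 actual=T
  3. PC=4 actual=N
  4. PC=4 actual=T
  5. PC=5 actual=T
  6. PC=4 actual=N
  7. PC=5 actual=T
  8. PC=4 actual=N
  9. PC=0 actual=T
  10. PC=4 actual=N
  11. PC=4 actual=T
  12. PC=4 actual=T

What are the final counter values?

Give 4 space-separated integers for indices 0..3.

Ev 1: PC=0 idx=0 pred=N actual=T -> ctr[0]=1
Ev 2: PC=5 idx=1 pred=N actual=T -> ctr[1]=1
Ev 3: PC=4 idx=0 pred=N actual=N -> ctr[0]=0
Ev 4: PC=4 idx=0 pred=N actual=T -> ctr[0]=1
Ev 5: PC=5 idx=1 pred=N actual=T -> ctr[1]=2
Ev 6: PC=4 idx=0 pred=N actual=N -> ctr[0]=0
Ev 7: PC=5 idx=1 pred=T actual=T -> ctr[1]=3
Ev 8: PC=4 idx=0 pred=N actual=N -> ctr[0]=0
Ev 9: PC=0 idx=0 pred=N actual=T -> ctr[0]=1
Ev 10: PC=4 idx=0 pred=N actual=N -> ctr[0]=0
Ev 11: PC=4 idx=0 pred=N actual=T -> ctr[0]=1
Ev 12: PC=4 idx=0 pred=N actual=T -> ctr[0]=2

Answer: 2 3 0 0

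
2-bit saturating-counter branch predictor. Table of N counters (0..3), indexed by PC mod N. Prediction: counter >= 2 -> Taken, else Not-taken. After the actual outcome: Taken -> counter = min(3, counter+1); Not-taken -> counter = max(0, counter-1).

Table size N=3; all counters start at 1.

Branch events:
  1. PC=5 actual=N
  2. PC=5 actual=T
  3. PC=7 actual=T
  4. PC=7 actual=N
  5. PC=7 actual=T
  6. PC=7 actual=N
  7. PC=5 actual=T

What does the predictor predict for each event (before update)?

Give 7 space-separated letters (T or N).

Ev 1: PC=5 idx=2 pred=N actual=N -> ctr[2]=0
Ev 2: PC=5 idx=2 pred=N actual=T -> ctr[2]=1
Ev 3: PC=7 idx=1 pred=N actual=T -> ctr[1]=2
Ev 4: PC=7 idx=1 pred=T actual=N -> ctr[1]=1
Ev 5: PC=7 idx=1 pred=N actual=T -> ctr[1]=2
Ev 6: PC=7 idx=1 pred=T actual=N -> ctr[1]=1
Ev 7: PC=5 idx=2 pred=N actual=T -> ctr[2]=2

Answer: N N N T N T N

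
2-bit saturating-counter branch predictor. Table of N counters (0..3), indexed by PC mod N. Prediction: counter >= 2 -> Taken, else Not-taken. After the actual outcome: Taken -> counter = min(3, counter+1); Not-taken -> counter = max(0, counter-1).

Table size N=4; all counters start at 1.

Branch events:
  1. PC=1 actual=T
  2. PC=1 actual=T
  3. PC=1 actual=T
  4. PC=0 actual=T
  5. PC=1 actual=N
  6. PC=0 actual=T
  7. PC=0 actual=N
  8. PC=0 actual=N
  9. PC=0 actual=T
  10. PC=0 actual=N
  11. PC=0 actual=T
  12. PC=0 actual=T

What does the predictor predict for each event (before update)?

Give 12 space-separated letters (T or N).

Answer: N T T N T T T T N T N T

Derivation:
Ev 1: PC=1 idx=1 pred=N actual=T -> ctr[1]=2
Ev 2: PC=1 idx=1 pred=T actual=T -> ctr[1]=3
Ev 3: PC=1 idx=1 pred=T actual=T -> ctr[1]=3
Ev 4: PC=0 idx=0 pred=N actual=T -> ctr[0]=2
Ev 5: PC=1 idx=1 pred=T actual=N -> ctr[1]=2
Ev 6: PC=0 idx=0 pred=T actual=T -> ctr[0]=3
Ev 7: PC=0 idx=0 pred=T actual=N -> ctr[0]=2
Ev 8: PC=0 idx=0 pred=T actual=N -> ctr[0]=1
Ev 9: PC=0 idx=0 pred=N actual=T -> ctr[0]=2
Ev 10: PC=0 idx=0 pred=T actual=N -> ctr[0]=1
Ev 11: PC=0 idx=0 pred=N actual=T -> ctr[0]=2
Ev 12: PC=0 idx=0 pred=T actual=T -> ctr[0]=3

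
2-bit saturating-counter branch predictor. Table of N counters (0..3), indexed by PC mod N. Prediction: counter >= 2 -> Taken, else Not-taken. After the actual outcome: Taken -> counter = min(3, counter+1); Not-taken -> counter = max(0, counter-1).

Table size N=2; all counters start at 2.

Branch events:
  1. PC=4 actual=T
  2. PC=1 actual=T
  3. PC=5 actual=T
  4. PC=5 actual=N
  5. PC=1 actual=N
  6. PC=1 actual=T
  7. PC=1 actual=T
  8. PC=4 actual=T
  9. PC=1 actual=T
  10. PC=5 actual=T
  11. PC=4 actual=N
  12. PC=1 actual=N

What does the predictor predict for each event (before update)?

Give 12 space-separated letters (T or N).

Answer: T T T T T N T T T T T T

Derivation:
Ev 1: PC=4 idx=0 pred=T actual=T -> ctr[0]=3
Ev 2: PC=1 idx=1 pred=T actual=T -> ctr[1]=3
Ev 3: PC=5 idx=1 pred=T actual=T -> ctr[1]=3
Ev 4: PC=5 idx=1 pred=T actual=N -> ctr[1]=2
Ev 5: PC=1 idx=1 pred=T actual=N -> ctr[1]=1
Ev 6: PC=1 idx=1 pred=N actual=T -> ctr[1]=2
Ev 7: PC=1 idx=1 pred=T actual=T -> ctr[1]=3
Ev 8: PC=4 idx=0 pred=T actual=T -> ctr[0]=3
Ev 9: PC=1 idx=1 pred=T actual=T -> ctr[1]=3
Ev 10: PC=5 idx=1 pred=T actual=T -> ctr[1]=3
Ev 11: PC=4 idx=0 pred=T actual=N -> ctr[0]=2
Ev 12: PC=1 idx=1 pred=T actual=N -> ctr[1]=2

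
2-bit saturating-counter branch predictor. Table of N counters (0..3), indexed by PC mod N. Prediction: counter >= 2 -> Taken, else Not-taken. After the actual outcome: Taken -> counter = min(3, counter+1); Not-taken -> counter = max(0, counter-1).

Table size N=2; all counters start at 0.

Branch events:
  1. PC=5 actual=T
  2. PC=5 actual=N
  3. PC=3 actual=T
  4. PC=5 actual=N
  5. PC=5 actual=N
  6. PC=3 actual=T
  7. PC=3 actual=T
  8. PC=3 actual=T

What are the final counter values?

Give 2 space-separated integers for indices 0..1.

Ev 1: PC=5 idx=1 pred=N actual=T -> ctr[1]=1
Ev 2: PC=5 idx=1 pred=N actual=N -> ctr[1]=0
Ev 3: PC=3 idx=1 pred=N actual=T -> ctr[1]=1
Ev 4: PC=5 idx=1 pred=N actual=N -> ctr[1]=0
Ev 5: PC=5 idx=1 pred=N actual=N -> ctr[1]=0
Ev 6: PC=3 idx=1 pred=N actual=T -> ctr[1]=1
Ev 7: PC=3 idx=1 pred=N actual=T -> ctr[1]=2
Ev 8: PC=3 idx=1 pred=T actual=T -> ctr[1]=3

Answer: 0 3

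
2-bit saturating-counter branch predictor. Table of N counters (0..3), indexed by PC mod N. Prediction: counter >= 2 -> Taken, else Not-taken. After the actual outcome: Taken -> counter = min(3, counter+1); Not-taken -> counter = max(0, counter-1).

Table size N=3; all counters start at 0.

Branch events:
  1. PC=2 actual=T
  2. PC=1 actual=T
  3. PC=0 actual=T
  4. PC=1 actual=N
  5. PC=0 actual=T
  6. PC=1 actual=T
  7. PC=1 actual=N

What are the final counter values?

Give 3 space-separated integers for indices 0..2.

Ev 1: PC=2 idx=2 pred=N actual=T -> ctr[2]=1
Ev 2: PC=1 idx=1 pred=N actual=T -> ctr[1]=1
Ev 3: PC=0 idx=0 pred=N actual=T -> ctr[0]=1
Ev 4: PC=1 idx=1 pred=N actual=N -> ctr[1]=0
Ev 5: PC=0 idx=0 pred=N actual=T -> ctr[0]=2
Ev 6: PC=1 idx=1 pred=N actual=T -> ctr[1]=1
Ev 7: PC=1 idx=1 pred=N actual=N -> ctr[1]=0

Answer: 2 0 1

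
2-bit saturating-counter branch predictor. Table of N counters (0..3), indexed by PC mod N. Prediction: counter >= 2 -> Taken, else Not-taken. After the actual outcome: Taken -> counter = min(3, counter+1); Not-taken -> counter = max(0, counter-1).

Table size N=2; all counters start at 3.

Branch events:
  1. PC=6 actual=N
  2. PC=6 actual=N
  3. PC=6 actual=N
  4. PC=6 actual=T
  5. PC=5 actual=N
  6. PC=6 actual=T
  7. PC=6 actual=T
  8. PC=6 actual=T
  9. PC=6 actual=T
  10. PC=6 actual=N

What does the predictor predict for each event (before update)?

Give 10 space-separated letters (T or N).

Answer: T T N N T N T T T T

Derivation:
Ev 1: PC=6 idx=0 pred=T actual=N -> ctr[0]=2
Ev 2: PC=6 idx=0 pred=T actual=N -> ctr[0]=1
Ev 3: PC=6 idx=0 pred=N actual=N -> ctr[0]=0
Ev 4: PC=6 idx=0 pred=N actual=T -> ctr[0]=1
Ev 5: PC=5 idx=1 pred=T actual=N -> ctr[1]=2
Ev 6: PC=6 idx=0 pred=N actual=T -> ctr[0]=2
Ev 7: PC=6 idx=0 pred=T actual=T -> ctr[0]=3
Ev 8: PC=6 idx=0 pred=T actual=T -> ctr[0]=3
Ev 9: PC=6 idx=0 pred=T actual=T -> ctr[0]=3
Ev 10: PC=6 idx=0 pred=T actual=N -> ctr[0]=2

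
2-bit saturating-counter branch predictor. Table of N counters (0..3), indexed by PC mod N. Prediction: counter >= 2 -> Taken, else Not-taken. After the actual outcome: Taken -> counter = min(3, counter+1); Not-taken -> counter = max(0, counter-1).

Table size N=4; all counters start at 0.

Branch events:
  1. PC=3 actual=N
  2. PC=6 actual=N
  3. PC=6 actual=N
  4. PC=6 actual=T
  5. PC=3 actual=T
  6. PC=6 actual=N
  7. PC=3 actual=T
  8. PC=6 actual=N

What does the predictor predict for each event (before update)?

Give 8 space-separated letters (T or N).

Answer: N N N N N N N N

Derivation:
Ev 1: PC=3 idx=3 pred=N actual=N -> ctr[3]=0
Ev 2: PC=6 idx=2 pred=N actual=N -> ctr[2]=0
Ev 3: PC=6 idx=2 pred=N actual=N -> ctr[2]=0
Ev 4: PC=6 idx=2 pred=N actual=T -> ctr[2]=1
Ev 5: PC=3 idx=3 pred=N actual=T -> ctr[3]=1
Ev 6: PC=6 idx=2 pred=N actual=N -> ctr[2]=0
Ev 7: PC=3 idx=3 pred=N actual=T -> ctr[3]=2
Ev 8: PC=6 idx=2 pred=N actual=N -> ctr[2]=0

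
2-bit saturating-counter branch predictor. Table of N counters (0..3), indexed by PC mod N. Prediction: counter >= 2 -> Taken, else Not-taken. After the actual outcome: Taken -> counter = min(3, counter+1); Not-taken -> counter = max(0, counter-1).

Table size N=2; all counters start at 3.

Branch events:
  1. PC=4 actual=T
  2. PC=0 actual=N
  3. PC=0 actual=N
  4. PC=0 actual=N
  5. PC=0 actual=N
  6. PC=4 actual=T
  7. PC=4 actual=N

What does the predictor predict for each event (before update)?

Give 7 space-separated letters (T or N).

Ev 1: PC=4 idx=0 pred=T actual=T -> ctr[0]=3
Ev 2: PC=0 idx=0 pred=T actual=N -> ctr[0]=2
Ev 3: PC=0 idx=0 pred=T actual=N -> ctr[0]=1
Ev 4: PC=0 idx=0 pred=N actual=N -> ctr[0]=0
Ev 5: PC=0 idx=0 pred=N actual=N -> ctr[0]=0
Ev 6: PC=4 idx=0 pred=N actual=T -> ctr[0]=1
Ev 7: PC=4 idx=0 pred=N actual=N -> ctr[0]=0

Answer: T T T N N N N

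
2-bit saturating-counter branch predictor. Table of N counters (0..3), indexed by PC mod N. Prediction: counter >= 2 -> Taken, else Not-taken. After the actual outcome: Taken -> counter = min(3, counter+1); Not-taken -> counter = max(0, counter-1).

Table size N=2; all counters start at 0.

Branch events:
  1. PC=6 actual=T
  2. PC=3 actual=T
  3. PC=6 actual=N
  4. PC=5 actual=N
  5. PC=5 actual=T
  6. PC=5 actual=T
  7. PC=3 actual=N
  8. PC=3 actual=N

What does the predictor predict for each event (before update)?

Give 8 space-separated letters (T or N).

Answer: N N N N N N T N

Derivation:
Ev 1: PC=6 idx=0 pred=N actual=T -> ctr[0]=1
Ev 2: PC=3 idx=1 pred=N actual=T -> ctr[1]=1
Ev 3: PC=6 idx=0 pred=N actual=N -> ctr[0]=0
Ev 4: PC=5 idx=1 pred=N actual=N -> ctr[1]=0
Ev 5: PC=5 idx=1 pred=N actual=T -> ctr[1]=1
Ev 6: PC=5 idx=1 pred=N actual=T -> ctr[1]=2
Ev 7: PC=3 idx=1 pred=T actual=N -> ctr[1]=1
Ev 8: PC=3 idx=1 pred=N actual=N -> ctr[1]=0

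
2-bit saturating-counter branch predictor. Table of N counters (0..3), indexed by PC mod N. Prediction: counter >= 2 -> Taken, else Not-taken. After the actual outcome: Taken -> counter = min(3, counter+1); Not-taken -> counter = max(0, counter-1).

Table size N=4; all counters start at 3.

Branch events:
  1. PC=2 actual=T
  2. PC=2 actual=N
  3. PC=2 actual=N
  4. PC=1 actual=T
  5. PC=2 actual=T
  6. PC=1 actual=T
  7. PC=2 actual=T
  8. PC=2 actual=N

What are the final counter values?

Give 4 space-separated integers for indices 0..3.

Answer: 3 3 2 3

Derivation:
Ev 1: PC=2 idx=2 pred=T actual=T -> ctr[2]=3
Ev 2: PC=2 idx=2 pred=T actual=N -> ctr[2]=2
Ev 3: PC=2 idx=2 pred=T actual=N -> ctr[2]=1
Ev 4: PC=1 idx=1 pred=T actual=T -> ctr[1]=3
Ev 5: PC=2 idx=2 pred=N actual=T -> ctr[2]=2
Ev 6: PC=1 idx=1 pred=T actual=T -> ctr[1]=3
Ev 7: PC=2 idx=2 pred=T actual=T -> ctr[2]=3
Ev 8: PC=2 idx=2 pred=T actual=N -> ctr[2]=2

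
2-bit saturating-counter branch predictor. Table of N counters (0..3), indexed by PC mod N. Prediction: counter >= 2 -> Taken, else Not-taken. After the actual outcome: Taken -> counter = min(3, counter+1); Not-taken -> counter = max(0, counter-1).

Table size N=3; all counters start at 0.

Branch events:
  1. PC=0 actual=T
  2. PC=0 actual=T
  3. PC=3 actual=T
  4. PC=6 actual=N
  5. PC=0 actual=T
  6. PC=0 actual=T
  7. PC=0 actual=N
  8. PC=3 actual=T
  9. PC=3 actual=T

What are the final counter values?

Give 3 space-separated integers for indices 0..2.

Answer: 3 0 0

Derivation:
Ev 1: PC=0 idx=0 pred=N actual=T -> ctr[0]=1
Ev 2: PC=0 idx=0 pred=N actual=T -> ctr[0]=2
Ev 3: PC=3 idx=0 pred=T actual=T -> ctr[0]=3
Ev 4: PC=6 idx=0 pred=T actual=N -> ctr[0]=2
Ev 5: PC=0 idx=0 pred=T actual=T -> ctr[0]=3
Ev 6: PC=0 idx=0 pred=T actual=T -> ctr[0]=3
Ev 7: PC=0 idx=0 pred=T actual=N -> ctr[0]=2
Ev 8: PC=3 idx=0 pred=T actual=T -> ctr[0]=3
Ev 9: PC=3 idx=0 pred=T actual=T -> ctr[0]=3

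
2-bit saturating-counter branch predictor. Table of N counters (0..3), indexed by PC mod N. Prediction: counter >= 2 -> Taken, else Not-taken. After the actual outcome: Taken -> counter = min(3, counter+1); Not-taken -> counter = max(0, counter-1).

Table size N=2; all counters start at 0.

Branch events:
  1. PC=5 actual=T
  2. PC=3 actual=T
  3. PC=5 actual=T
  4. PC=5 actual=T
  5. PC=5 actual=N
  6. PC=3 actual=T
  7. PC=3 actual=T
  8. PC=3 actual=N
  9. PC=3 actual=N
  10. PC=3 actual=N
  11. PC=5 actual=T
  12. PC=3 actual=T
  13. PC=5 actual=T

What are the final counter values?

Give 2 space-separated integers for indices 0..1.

Ev 1: PC=5 idx=1 pred=N actual=T -> ctr[1]=1
Ev 2: PC=3 idx=1 pred=N actual=T -> ctr[1]=2
Ev 3: PC=5 idx=1 pred=T actual=T -> ctr[1]=3
Ev 4: PC=5 idx=1 pred=T actual=T -> ctr[1]=3
Ev 5: PC=5 idx=1 pred=T actual=N -> ctr[1]=2
Ev 6: PC=3 idx=1 pred=T actual=T -> ctr[1]=3
Ev 7: PC=3 idx=1 pred=T actual=T -> ctr[1]=3
Ev 8: PC=3 idx=1 pred=T actual=N -> ctr[1]=2
Ev 9: PC=3 idx=1 pred=T actual=N -> ctr[1]=1
Ev 10: PC=3 idx=1 pred=N actual=N -> ctr[1]=0
Ev 11: PC=5 idx=1 pred=N actual=T -> ctr[1]=1
Ev 12: PC=3 idx=1 pred=N actual=T -> ctr[1]=2
Ev 13: PC=5 idx=1 pred=T actual=T -> ctr[1]=3

Answer: 0 3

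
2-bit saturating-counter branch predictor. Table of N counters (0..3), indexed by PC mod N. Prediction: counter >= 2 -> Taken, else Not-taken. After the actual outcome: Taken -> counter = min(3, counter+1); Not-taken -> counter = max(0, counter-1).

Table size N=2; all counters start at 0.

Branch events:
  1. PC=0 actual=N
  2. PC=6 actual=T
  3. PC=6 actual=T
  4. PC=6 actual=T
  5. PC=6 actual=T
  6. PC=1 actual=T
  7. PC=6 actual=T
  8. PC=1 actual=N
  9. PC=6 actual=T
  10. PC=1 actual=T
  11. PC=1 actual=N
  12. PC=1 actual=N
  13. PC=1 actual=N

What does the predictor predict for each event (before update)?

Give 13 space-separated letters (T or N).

Ev 1: PC=0 idx=0 pred=N actual=N -> ctr[0]=0
Ev 2: PC=6 idx=0 pred=N actual=T -> ctr[0]=1
Ev 3: PC=6 idx=0 pred=N actual=T -> ctr[0]=2
Ev 4: PC=6 idx=0 pred=T actual=T -> ctr[0]=3
Ev 5: PC=6 idx=0 pred=T actual=T -> ctr[0]=3
Ev 6: PC=1 idx=1 pred=N actual=T -> ctr[1]=1
Ev 7: PC=6 idx=0 pred=T actual=T -> ctr[0]=3
Ev 8: PC=1 idx=1 pred=N actual=N -> ctr[1]=0
Ev 9: PC=6 idx=0 pred=T actual=T -> ctr[0]=3
Ev 10: PC=1 idx=1 pred=N actual=T -> ctr[1]=1
Ev 11: PC=1 idx=1 pred=N actual=N -> ctr[1]=0
Ev 12: PC=1 idx=1 pred=N actual=N -> ctr[1]=0
Ev 13: PC=1 idx=1 pred=N actual=N -> ctr[1]=0

Answer: N N N T T N T N T N N N N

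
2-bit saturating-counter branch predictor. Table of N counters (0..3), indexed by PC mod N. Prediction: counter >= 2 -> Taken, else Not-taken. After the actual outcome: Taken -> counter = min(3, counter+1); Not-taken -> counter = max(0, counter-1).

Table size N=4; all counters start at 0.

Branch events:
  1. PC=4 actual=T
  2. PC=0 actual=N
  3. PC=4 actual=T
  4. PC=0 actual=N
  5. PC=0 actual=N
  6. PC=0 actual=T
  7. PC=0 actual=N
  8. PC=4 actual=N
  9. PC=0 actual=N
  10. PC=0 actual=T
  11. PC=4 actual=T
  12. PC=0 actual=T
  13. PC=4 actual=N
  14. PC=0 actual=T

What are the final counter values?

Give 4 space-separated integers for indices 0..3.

Ev 1: PC=4 idx=0 pred=N actual=T -> ctr[0]=1
Ev 2: PC=0 idx=0 pred=N actual=N -> ctr[0]=0
Ev 3: PC=4 idx=0 pred=N actual=T -> ctr[0]=1
Ev 4: PC=0 idx=0 pred=N actual=N -> ctr[0]=0
Ev 5: PC=0 idx=0 pred=N actual=N -> ctr[0]=0
Ev 6: PC=0 idx=0 pred=N actual=T -> ctr[0]=1
Ev 7: PC=0 idx=0 pred=N actual=N -> ctr[0]=0
Ev 8: PC=4 idx=0 pred=N actual=N -> ctr[0]=0
Ev 9: PC=0 idx=0 pred=N actual=N -> ctr[0]=0
Ev 10: PC=0 idx=0 pred=N actual=T -> ctr[0]=1
Ev 11: PC=4 idx=0 pred=N actual=T -> ctr[0]=2
Ev 12: PC=0 idx=0 pred=T actual=T -> ctr[0]=3
Ev 13: PC=4 idx=0 pred=T actual=N -> ctr[0]=2
Ev 14: PC=0 idx=0 pred=T actual=T -> ctr[0]=3

Answer: 3 0 0 0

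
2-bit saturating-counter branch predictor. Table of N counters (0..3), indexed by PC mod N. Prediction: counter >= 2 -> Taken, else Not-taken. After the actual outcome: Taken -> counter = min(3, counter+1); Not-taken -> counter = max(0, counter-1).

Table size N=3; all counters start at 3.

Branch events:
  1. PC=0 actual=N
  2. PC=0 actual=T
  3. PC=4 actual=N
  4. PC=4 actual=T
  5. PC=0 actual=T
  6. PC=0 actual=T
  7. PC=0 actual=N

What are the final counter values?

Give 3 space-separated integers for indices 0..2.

Ev 1: PC=0 idx=0 pred=T actual=N -> ctr[0]=2
Ev 2: PC=0 idx=0 pred=T actual=T -> ctr[0]=3
Ev 3: PC=4 idx=1 pred=T actual=N -> ctr[1]=2
Ev 4: PC=4 idx=1 pred=T actual=T -> ctr[1]=3
Ev 5: PC=0 idx=0 pred=T actual=T -> ctr[0]=3
Ev 6: PC=0 idx=0 pred=T actual=T -> ctr[0]=3
Ev 7: PC=0 idx=0 pred=T actual=N -> ctr[0]=2

Answer: 2 3 3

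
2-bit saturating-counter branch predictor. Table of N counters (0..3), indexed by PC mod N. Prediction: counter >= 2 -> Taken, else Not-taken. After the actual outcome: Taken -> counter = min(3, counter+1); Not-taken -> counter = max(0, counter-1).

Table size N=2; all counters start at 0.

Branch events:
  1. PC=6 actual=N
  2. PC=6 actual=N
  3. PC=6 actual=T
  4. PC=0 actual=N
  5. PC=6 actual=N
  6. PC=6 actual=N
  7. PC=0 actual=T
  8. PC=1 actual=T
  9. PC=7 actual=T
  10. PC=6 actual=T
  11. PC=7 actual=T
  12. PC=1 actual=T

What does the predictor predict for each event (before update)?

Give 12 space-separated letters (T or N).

Answer: N N N N N N N N N N T T

Derivation:
Ev 1: PC=6 idx=0 pred=N actual=N -> ctr[0]=0
Ev 2: PC=6 idx=0 pred=N actual=N -> ctr[0]=0
Ev 3: PC=6 idx=0 pred=N actual=T -> ctr[0]=1
Ev 4: PC=0 idx=0 pred=N actual=N -> ctr[0]=0
Ev 5: PC=6 idx=0 pred=N actual=N -> ctr[0]=0
Ev 6: PC=6 idx=0 pred=N actual=N -> ctr[0]=0
Ev 7: PC=0 idx=0 pred=N actual=T -> ctr[0]=1
Ev 8: PC=1 idx=1 pred=N actual=T -> ctr[1]=1
Ev 9: PC=7 idx=1 pred=N actual=T -> ctr[1]=2
Ev 10: PC=6 idx=0 pred=N actual=T -> ctr[0]=2
Ev 11: PC=7 idx=1 pred=T actual=T -> ctr[1]=3
Ev 12: PC=1 idx=1 pred=T actual=T -> ctr[1]=3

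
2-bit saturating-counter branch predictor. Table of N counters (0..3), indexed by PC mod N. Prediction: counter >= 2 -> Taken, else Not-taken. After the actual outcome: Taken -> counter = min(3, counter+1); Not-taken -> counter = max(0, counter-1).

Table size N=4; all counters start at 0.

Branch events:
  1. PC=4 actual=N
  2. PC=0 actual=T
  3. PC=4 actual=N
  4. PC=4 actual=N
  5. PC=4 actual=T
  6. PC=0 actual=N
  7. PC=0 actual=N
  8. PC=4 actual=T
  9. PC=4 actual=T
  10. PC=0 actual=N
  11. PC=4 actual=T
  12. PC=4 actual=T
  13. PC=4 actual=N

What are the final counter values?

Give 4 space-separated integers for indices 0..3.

Answer: 2 0 0 0

Derivation:
Ev 1: PC=4 idx=0 pred=N actual=N -> ctr[0]=0
Ev 2: PC=0 idx=0 pred=N actual=T -> ctr[0]=1
Ev 3: PC=4 idx=0 pred=N actual=N -> ctr[0]=0
Ev 4: PC=4 idx=0 pred=N actual=N -> ctr[0]=0
Ev 5: PC=4 idx=0 pred=N actual=T -> ctr[0]=1
Ev 6: PC=0 idx=0 pred=N actual=N -> ctr[0]=0
Ev 7: PC=0 idx=0 pred=N actual=N -> ctr[0]=0
Ev 8: PC=4 idx=0 pred=N actual=T -> ctr[0]=1
Ev 9: PC=4 idx=0 pred=N actual=T -> ctr[0]=2
Ev 10: PC=0 idx=0 pred=T actual=N -> ctr[0]=1
Ev 11: PC=4 idx=0 pred=N actual=T -> ctr[0]=2
Ev 12: PC=4 idx=0 pred=T actual=T -> ctr[0]=3
Ev 13: PC=4 idx=0 pred=T actual=N -> ctr[0]=2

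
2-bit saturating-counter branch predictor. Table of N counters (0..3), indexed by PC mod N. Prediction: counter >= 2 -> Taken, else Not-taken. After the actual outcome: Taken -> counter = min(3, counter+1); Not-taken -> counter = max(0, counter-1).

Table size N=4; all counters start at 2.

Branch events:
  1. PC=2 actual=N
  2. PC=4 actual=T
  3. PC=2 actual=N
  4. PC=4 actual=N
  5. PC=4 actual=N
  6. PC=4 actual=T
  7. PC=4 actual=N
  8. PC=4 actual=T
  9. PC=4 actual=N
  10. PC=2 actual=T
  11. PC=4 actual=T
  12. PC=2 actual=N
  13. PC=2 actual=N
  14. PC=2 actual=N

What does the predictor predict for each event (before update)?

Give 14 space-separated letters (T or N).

Answer: T T N T T N T N T N N N N N

Derivation:
Ev 1: PC=2 idx=2 pred=T actual=N -> ctr[2]=1
Ev 2: PC=4 idx=0 pred=T actual=T -> ctr[0]=3
Ev 3: PC=2 idx=2 pred=N actual=N -> ctr[2]=0
Ev 4: PC=4 idx=0 pred=T actual=N -> ctr[0]=2
Ev 5: PC=4 idx=0 pred=T actual=N -> ctr[0]=1
Ev 6: PC=4 idx=0 pred=N actual=T -> ctr[0]=2
Ev 7: PC=4 idx=0 pred=T actual=N -> ctr[0]=1
Ev 8: PC=4 idx=0 pred=N actual=T -> ctr[0]=2
Ev 9: PC=4 idx=0 pred=T actual=N -> ctr[0]=1
Ev 10: PC=2 idx=2 pred=N actual=T -> ctr[2]=1
Ev 11: PC=4 idx=0 pred=N actual=T -> ctr[0]=2
Ev 12: PC=2 idx=2 pred=N actual=N -> ctr[2]=0
Ev 13: PC=2 idx=2 pred=N actual=N -> ctr[2]=0
Ev 14: PC=2 idx=2 pred=N actual=N -> ctr[2]=0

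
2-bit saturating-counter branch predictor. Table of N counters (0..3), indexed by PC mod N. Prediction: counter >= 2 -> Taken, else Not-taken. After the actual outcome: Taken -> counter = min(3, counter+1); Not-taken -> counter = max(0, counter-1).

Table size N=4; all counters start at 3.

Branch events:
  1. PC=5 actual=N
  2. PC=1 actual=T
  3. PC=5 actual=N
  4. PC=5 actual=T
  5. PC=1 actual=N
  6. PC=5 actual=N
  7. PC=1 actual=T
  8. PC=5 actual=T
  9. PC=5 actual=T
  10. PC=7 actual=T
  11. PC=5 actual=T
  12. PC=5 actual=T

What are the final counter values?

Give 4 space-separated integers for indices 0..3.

Ev 1: PC=5 idx=1 pred=T actual=N -> ctr[1]=2
Ev 2: PC=1 idx=1 pred=T actual=T -> ctr[1]=3
Ev 3: PC=5 idx=1 pred=T actual=N -> ctr[1]=2
Ev 4: PC=5 idx=1 pred=T actual=T -> ctr[1]=3
Ev 5: PC=1 idx=1 pred=T actual=N -> ctr[1]=2
Ev 6: PC=5 idx=1 pred=T actual=N -> ctr[1]=1
Ev 7: PC=1 idx=1 pred=N actual=T -> ctr[1]=2
Ev 8: PC=5 idx=1 pred=T actual=T -> ctr[1]=3
Ev 9: PC=5 idx=1 pred=T actual=T -> ctr[1]=3
Ev 10: PC=7 idx=3 pred=T actual=T -> ctr[3]=3
Ev 11: PC=5 idx=1 pred=T actual=T -> ctr[1]=3
Ev 12: PC=5 idx=1 pred=T actual=T -> ctr[1]=3

Answer: 3 3 3 3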